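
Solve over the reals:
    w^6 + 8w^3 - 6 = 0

w = -2.056 or w = 0.8838

Let u = w^3. The equation becomes u^2 + 8u - 6 = 0.
By the quadratic formula, u = -4 + sqrt(22) or u = -sqrt(22) - 4.
w^3 = -4 + sqrt(22) gives w = (-4 + sqrt(22))^(1/3) ~= 0.8838.
w^3 = -sqrt(22) - 4 gives w = -(4 + sqrt(22))^(1/3) ~= -2.056.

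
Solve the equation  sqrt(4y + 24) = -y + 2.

y = -2

Square both sides: 4y + 24 = (-y + 2)^2.
Expand and rearrange: y^2 - 8y - 20 = 0.
Solving gives y = 10 or y = -2.
Check each candidate in the original equation:
  y = 10: sqrt(64) = 8, while -y + 2 = -8 — extraneous.
  y = -2: sqrt(16) = 4, while -y + 2 = 4 — valid.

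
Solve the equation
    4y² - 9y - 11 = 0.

y = -0.8789 or y = 3.1289

Discriminant: (-9)² − 4·4·(-11) = 257.
Quadratic formula: y = (9 ± √257) / 8.
So y = 9/8 + √(257)/8 ≈ 3.1289 or y = 9/8 - √(257)/8 ≈ -0.8789.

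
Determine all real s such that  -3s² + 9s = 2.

Rearrange to standard form: -3s² + 9s - 2 = 0.
Discriminant: (9)² − 4·(-3)·(-2) = 57.
Quadratic formula: s = (-9 ± √57) / (-6).
So s = 3/2 - √(57)/6 ≈ 0.2417 or s = √(57)/6 + 3/2 ≈ 2.7583.

s = 0.2417 or s = 2.7583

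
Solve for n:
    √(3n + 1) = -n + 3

n = 1

Square both sides: 3n + 1 = (-n + 3)².
Expand and rearrange: n² - 9n + 8 = 0.
Solving gives n = 8 or n = 1.
Check each candidate in the original equation:
  n = 8: √(25) = 5, while -n + 3 = -5 — extraneous.
  n = 1: √(4) = 2, while -n + 3 = 2 — valid.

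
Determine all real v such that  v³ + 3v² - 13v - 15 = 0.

Possible rational roots are divisors of -15. Testing v = 3 gives 0, so (v - 3) is a factor.
Divide: v³ + 3v² - 13v - 15 = (v - 3)(v² + 6v + 5).
Factor the quadratic: v = -1 or v = -5.

v = -5 or v = -1 or v = 3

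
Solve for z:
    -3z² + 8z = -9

z = -0.8525 or z = 3.5191

Rearrange to standard form: -3z² + 8z + 9 = 0.
Discriminant: (8)² − 4·(-3)·9 = 172.
Quadratic formula: z = (-8 ± √172) / (-6).
So z = 4/3 - √(43)/3 ≈ -0.8525 or z = 4/3 + √(43)/3 ≈ 3.5191.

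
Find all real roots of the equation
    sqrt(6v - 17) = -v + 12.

v = 7

Square both sides: 6v - 17 = (-v + 12)^2.
Expand and rearrange: v^2 - 30v + 161 = 0.
Solving gives v = 23 or v = 7.
Check each candidate in the original equation:
  v = 23: sqrt(121) = 11, while -v + 12 = -11 — extraneous.
  v = 7: sqrt(25) = 5, while -v + 12 = 5 — valid.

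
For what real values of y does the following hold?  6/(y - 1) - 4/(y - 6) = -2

Multiply both sides by (y - 1)(y - 6):
6(y - 6) - 4(y - 1) = -2(y - 1)(y - 6).
Expand and collect terms: -2y² + 12y + 20 = 0.
By the quadratic formula, y = (-12 ± √304) / -4, so y ≈ -1.3589 or y ≈ 7.3589.
Neither value makes a denominator zero (y ≠ 1, y ≠ 6), so both are valid.

y = -1.3589 or y = 7.3589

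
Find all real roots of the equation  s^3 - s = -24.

s = -3

Rearrange: s^3 - s + 24 = 0.
Possible rational roots are divisors of 24. Testing s = -3 gives 0, so (s + 3) is a factor.
Divide: s^3 - s + 24 = (s + 3)(s^2 - 3s + 8).
The quadratic s^2 - 3s + 8 has discriminant -23 < 0, so no further real roots.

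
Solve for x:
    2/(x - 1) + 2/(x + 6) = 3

Multiply both sides by (x - 1)(x + 6):
2(x + 6) + 2(x - 1) = 3(x - 1)(x + 6).
Expand and collect terms: 3x² + 11x - 28 = 0.
By the quadratic formula, x = (-11 ± √457) / 6, so x ≈ 1.7296 or x ≈ -5.3963.
Neither value makes a denominator zero (x ≠ 1, x ≠ -6), so both are valid.

x = -5.3963 or x = 1.7296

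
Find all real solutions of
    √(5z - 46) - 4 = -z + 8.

Isolate the radical: √(5z - 46) = -z + 12.
Square both sides: 5z - 46 = (-z + 12)².
Expand and rearrange: z² - 29z + 190 = 0.
Solving gives z = 19 or z = 10.
Check each candidate in the original equation:
  z = 19: √(49) = 7, while -z + 12 = -7 — extraneous.
  z = 10: √(4) = 2, while -z + 12 = 2 — valid.

z = 10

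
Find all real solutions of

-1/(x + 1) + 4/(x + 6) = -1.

x = -9.5826 or x = -0.4174

Multiply both sides by (x + 1)(x + 6):
-(x + 6) + 4(x + 1) = -(x + 1)(x + 6).
Expand and collect terms: -x² - 10x - 4 = 0.
By the quadratic formula, x = (10 ± √84) / -2, so x ≈ -9.5826 or x ≈ -0.4174.
Neither value makes a denominator zero (x ≠ -1, x ≠ -6), so both are valid.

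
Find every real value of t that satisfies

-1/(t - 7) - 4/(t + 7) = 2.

Multiply both sides by (t - 7)(t + 7):
-(t + 7) - 4(t - 7) = 2(t - 7)(t + 7).
Expand and collect terms: 2t² + 5t - 119 = 0.
By the quadratic formula, t = (-5 ± √977) / 4, so t ≈ 6.5642 or t ≈ -9.0642.
Neither value makes a denominator zero (t ≠ 7, t ≠ -7), so both are valid.

t = -9.0642 or t = 6.5642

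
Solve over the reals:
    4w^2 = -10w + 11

Rearrange to standard form: 4w^2 + 10w - 11 = 0.
Discriminant: (10)^2 - 4*4*(-11) = 276.
Quadratic formula: w = (-10 +/- sqrt(276)) / 8.
So w = -5/4 + sqrt(69)/4 ~= 0.8267 or w = -sqrt(69)/4 - 5/4 ~= -3.3267.

w = -3.3267 or w = 0.8267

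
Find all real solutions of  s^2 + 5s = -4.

Bring every term to one side: s^2 + 5s + 4 = 0.
Factor: (s + 4)(s + 1) = 0.
So s = -4 or s = -1.

s = -4 or s = -1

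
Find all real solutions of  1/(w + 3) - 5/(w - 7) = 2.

w = -2.3166 or w = 4.3166

Multiply both sides by (w + 3)(w - 7):
(w - 7) - 5(w + 3) = 2(w + 3)(w - 7).
Expand and collect terms: 2w^2 - 4w - 20 = 0.
By the quadratic formula, w = (4 +/- sqrt(176)) / 4, so w ~= 4.3166 or w ~= -2.3166.
Neither value makes a denominator zero (w != -3, w != 7), so both are valid.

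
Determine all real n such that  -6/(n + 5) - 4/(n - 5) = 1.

Multiply both sides by (n + 5)(n - 5):
-6(n - 5) - 4(n + 5) = (n + 5)(n - 5).
Expand and collect terms: n^2 + 10n - 35 = 0.
By the quadratic formula, n = (-10 +/- sqrt(240)) / 2, so n ~= 2.746 or n ~= -12.746.
Neither value makes a denominator zero (n != -5, n != 5), so both are valid.

n = -12.746 or n = 2.746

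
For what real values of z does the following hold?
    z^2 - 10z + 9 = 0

z = 1 or z = 9

Factor: (z - 1)(z - 9) = 0.
So z = 1 or z = 9.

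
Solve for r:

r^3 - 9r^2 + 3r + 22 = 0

r = -1.3218 or r = 2 or r = 8.3218

Possible rational roots are divisors of 22. Testing r = 2 gives 0, so (r - 2) is a factor.
Divide: r^3 - 9r^2 + 3r + 22 = (r - 2)(r^2 - 7r - 11).
Apply the quadratic formula to r^2 - 7r - 11 = 0: r = (7 +/- sqrt(93))/2, i.e. r ~= 8.3218 or r ~= -1.3218.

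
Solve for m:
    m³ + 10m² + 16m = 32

m = -7.1231 or m = -4 or m = 1.1231

Rearrange: m³ + 10m² + 16m - 32 = 0.
Possible rational roots are divisors of -32. Testing m = -4 gives 0, so (m + 4) is a factor.
Divide: m³ + 10m² + 16m - 32 = (m + 4)(m² + 6m - 8).
Apply the quadratic formula to m² + 6m - 8 = 0: m = (-6 ± √68)/2, i.e. m ≈ 1.1231 or m ≈ -7.1231.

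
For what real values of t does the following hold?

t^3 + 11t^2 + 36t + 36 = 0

t = -6 or t = -3 or t = -2

Possible rational roots are divisors of 36. Testing t = -3 gives 0, so (t + 3) is a factor.
Divide: t^3 + 11t^2 + 36t + 36 = (t + 3)(t^2 + 8t + 12).
Factor the quadratic: t = -2 or t = -6.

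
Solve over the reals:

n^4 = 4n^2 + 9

Let u = n^2. The equation becomes u^2 - 4u - 9 = 0.
By the quadratic formula, u = 2 + sqrt(13) or u = 2 - sqrt(13).
n^2 = 2 + sqrt(13) gives n = +/-sqrt(2 + sqrt(13)) ~= +/-2.3676.
n^2 = 2 - sqrt(13) < 0 has no real solution.

n = -2.3676 or n = 2.3676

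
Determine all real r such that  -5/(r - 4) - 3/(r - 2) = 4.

r = 0.7753 or r = 3.2247

Multiply both sides by (r - 4)(r - 2):
-5(r - 2) - 3(r - 4) = 4(r - 4)(r - 2).
Expand and collect terms: 4r^2 - 16r + 10 = 0.
By the quadratic formula, r = (16 +/- sqrt(96)) / 8, so r ~= 3.2247 or r ~= 0.7753.
Neither value makes a denominator zero (r != 4, r != 2), so both are valid.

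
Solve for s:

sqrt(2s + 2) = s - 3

Square both sides: 2s + 2 = (s - 3)^2.
Expand and rearrange: s^2 - 8s + 7 = 0.
Solving gives s = 7 or s = 1.
Check each candidate in the original equation:
  s = 7: sqrt(16) = 4, while s - 3 = 4 — valid.
  s = 1: sqrt(4) = 2, while s - 3 = -2 — extraneous.

s = 7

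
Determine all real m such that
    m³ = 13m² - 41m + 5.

m = 0.127 or m = 5 or m = 7.873

Rearrange: m³ - 13m² + 41m - 5 = 0.
Possible rational roots are divisors of -5. Testing m = 5 gives 0, so (m - 5) is a factor.
Divide: m³ - 13m² + 41m - 5 = (m - 5)(m² - 8m + 1).
Apply the quadratic formula to m² - 8m + 1 = 0: m = (8 ± √60)/2, i.e. m ≈ 7.873 or m ≈ 0.127.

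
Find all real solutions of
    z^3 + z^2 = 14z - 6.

z = -4.4495 or z = 0.4495 or z = 3

Rearrange: z^3 + z^2 - 14z + 6 = 0.
Possible rational roots are divisors of 6. Testing z = 3 gives 0, so (z - 3) is a factor.
Divide: z^3 + z^2 - 14z + 6 = (z - 3)(z^2 + 4z - 2).
Apply the quadratic formula to z^2 + 4z - 2 = 0: z = (-4 +/- sqrt(24))/2, i.e. z ~= 0.4495 or z ~= -4.4495.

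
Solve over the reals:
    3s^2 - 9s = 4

s = -0.393 or s = 3.393

Rearrange to standard form: 3s^2 - 9s - 4 = 0.
Discriminant: (-9)^2 - 4*3*(-4) = 129.
Quadratic formula: s = (9 +/- sqrt(129)) / 6.
So s = 3/2 + sqrt(129)/6 ~= 3.393 or s = 3/2 - sqrt(129)/6 ~= -0.393.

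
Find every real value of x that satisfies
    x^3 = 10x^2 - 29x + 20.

Rearrange: x^3 - 10x^2 + 29x - 20 = 0.
Possible rational roots are divisors of -20. Testing x = 5 gives 0, so (x - 5) is a factor.
Divide: x^3 - 10x^2 + 29x - 20 = (x - 5)(x^2 - 5x + 4).
Factor the quadratic: x = 4 or x = 1.

x = 1 or x = 4 or x = 5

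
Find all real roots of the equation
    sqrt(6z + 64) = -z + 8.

Square both sides: 6z + 64 = (-z + 8)^2.
Expand and rearrange: z^2 - 22z = 0.
Solving gives z = 22 or z = 0.
Check each candidate in the original equation:
  z = 22: sqrt(196) = 14, while -z + 8 = -14 — extraneous.
  z = 0: sqrt(64) = 8, while -z + 8 = 8 — valid.

z = 0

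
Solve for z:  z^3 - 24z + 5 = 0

Possible rational roots are divisors of 5. Testing z = -5 gives 0, so (z + 5) is a factor.
Divide: z^3 - 24z + 5 = (z + 5)(z^2 - 5z + 1).
Apply the quadratic formula to z^2 - 5z + 1 = 0: z = (5 +/- sqrt(21))/2, i.e. z ~= 4.7913 or z ~= 0.2087.

z = -5 or z = 0.2087 or z = 4.7913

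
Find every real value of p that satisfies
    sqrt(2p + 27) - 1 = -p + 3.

Isolate the radical: sqrt(2p + 27) = -p + 4.
Square both sides: 2p + 27 = (-p + 4)^2.
Expand and rearrange: p^2 - 10p - 11 = 0.
Solving gives p = 11 or p = -1.
Check each candidate in the original equation:
  p = 11: sqrt(49) = 7, while -p + 4 = -7 — extraneous.
  p = -1: sqrt(25) = 5, while -p + 4 = 5 — valid.

p = -1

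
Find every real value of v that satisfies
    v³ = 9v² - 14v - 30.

v = -1.1623 or v = 5 or v = 5.1623

Rearrange: v³ - 9v² + 14v + 30 = 0.
Possible rational roots are divisors of 30. Testing v = 5 gives 0, so (v - 5) is a factor.
Divide: v³ - 9v² + 14v + 30 = (v - 5)(v² - 4v - 6).
Apply the quadratic formula to v² - 4v - 6 = 0: v = (4 ± √40)/2, i.e. v ≈ 5.1623 or v ≈ -1.1623.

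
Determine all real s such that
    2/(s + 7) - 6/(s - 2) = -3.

s = -7.5512 or s = 3.8846

Multiply both sides by (s + 7)(s - 2):
2(s - 2) - 6(s + 7) = -3(s + 7)(s - 2).
Expand and collect terms: -3s^2 - 11s + 88 = 0.
By the quadratic formula, s = (11 +/- sqrt(1177)) / -6, so s ~= -7.5512 or s ~= 3.8846.
Neither value makes a denominator zero (s != -7, s != 2), so both are valid.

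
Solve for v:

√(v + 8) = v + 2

Square both sides: v + 8 = (v + 2)².
Expand and rearrange: v² + 3v - 4 = 0.
Solving gives v = 1 or v = -4.
Check each candidate in the original equation:
  v = 1: √(9) = 3, while v + 2 = 3 — valid.
  v = -4: √(4) = 2, while v + 2 = -2 — extraneous.

v = 1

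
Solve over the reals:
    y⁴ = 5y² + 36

Let u = y². The equation becomes u² - 5u - 36 = 0.
Factor: (u + 4)(u - 9) = 0, so u = -4 or u = 9.
y² = -4 < 0 has no real solution.
y² = 9 gives y = ±3.

y = -3 or y = 3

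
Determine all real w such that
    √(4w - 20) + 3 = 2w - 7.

w = 5 or w = 6

Isolate the radical: √(4w - 20) = 2w - 10.
Square both sides: 4w - 20 = (2w - 10)².
Expand and rearrange: 4w² - 44w + 120 = 0.
Solving gives w = 6 or w = 5.
Check each candidate in the original equation:
  w = 6: √(4) = 2, while 2w - 10 = 2 — valid.
  w = 5: √(0) = 0, while 2w - 10 = 0 — valid.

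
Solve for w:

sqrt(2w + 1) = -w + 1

w = 0

Square both sides: 2w + 1 = (-w + 1)^2.
Expand and rearrange: w^2 - 4w = 0.
Solving gives w = 4 or w = 0.
Check each candidate in the original equation:
  w = 4: sqrt(9) = 3, while -w + 1 = -3 — extraneous.
  w = 0: sqrt(1) = 1, while -w + 1 = 1 — valid.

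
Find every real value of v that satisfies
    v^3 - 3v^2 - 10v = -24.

Rearrange: v^3 - 3v^2 - 10v + 24 = 0.
Possible rational roots are divisors of 24. Testing v = 4 gives 0, so (v - 4) is a factor.
Divide: v^3 - 3v^2 - 10v + 24 = (v - 4)(v^2 + v - 6).
Factor the quadratic: v = 2 or v = -3.

v = -3 or v = 2 or v = 4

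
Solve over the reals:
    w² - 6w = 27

Bring every term to one side: w² - 6w - 27 = 0.
Factor: (w + 3)(w - 9) = 0.
So w = -3 or w = 9.

w = -3 or w = 9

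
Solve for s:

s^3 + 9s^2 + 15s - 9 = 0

s = -6.4641 or s = -3 or s = 0.4641

Possible rational roots are divisors of -9. Testing s = -3 gives 0, so (s + 3) is a factor.
Divide: s^3 + 9s^2 + 15s - 9 = (s + 3)(s^2 + 6s - 3).
Apply the quadratic formula to s^2 + 6s - 3 = 0: s = (-6 +/- sqrt(48))/2, i.e. s ~= 0.4641 or s ~= -6.4641.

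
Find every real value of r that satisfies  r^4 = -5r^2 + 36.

Let u = r^2. The equation becomes u^2 + 5u - 36 = 0.
Factor: (u + 9)(u - 4) = 0, so u = -9 or u = 4.
r^2 = -9 < 0 has no real solution.
r^2 = 4 gives r = +/-2.

r = -2 or r = 2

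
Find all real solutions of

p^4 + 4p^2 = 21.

p = -1.7321 or p = 1.7321

Let u = p^2. The equation becomes u^2 + 4u - 21 = 0.
Factor: (u - 3)(u + 7) = 0, so u = 3 or u = -7.
p^2 = 3 gives p = +/-sqrt(3) ~= +/-1.7321.
p^2 = -7 < 0 has no real solution.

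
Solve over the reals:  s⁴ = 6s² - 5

s = -2.2361 or s = -1 or s = 1 or s = 2.2361

Let u = s². The equation becomes u² - 6u + 5 = 0.
Factor: (u - 5)(u - 1) = 0, so u = 5 or u = 1.
s² = 5 gives s = ±√(5) ≈ ±2.2361.
s² = 1 gives s = ±1.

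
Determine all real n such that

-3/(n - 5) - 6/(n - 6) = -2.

n = 5.2878 or n = 10.2122

Multiply both sides by (n - 5)(n - 6):
-3(n - 6) - 6(n - 5) = -2(n - 5)(n - 6).
Expand and collect terms: -2n² + 31n - 108 = 0.
By the quadratic formula, n = (-31 ± √97) / -4, so n ≈ 5.2878 or n ≈ 10.2122.
Neither value makes a denominator zero (n ≠ 5, n ≠ 6), so both are valid.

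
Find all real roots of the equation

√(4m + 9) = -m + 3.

m = 0

Square both sides: 4m + 9 = (-m + 3)².
Expand and rearrange: m² - 10m = 0.
Solving gives m = 10 or m = 0.
Check each candidate in the original equation:
  m = 10: √(49) = 7, while -m + 3 = -7 — extraneous.
  m = 0: √(9) = 3, while -m + 3 = 3 — valid.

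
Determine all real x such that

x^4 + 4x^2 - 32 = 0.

x = -2 or x = 2

Let u = x^2. The equation becomes u^2 + 4u - 32 = 0.
Factor: (u - 4)(u + 8) = 0, so u = 4 or u = -8.
x^2 = 4 gives x = +/-2.
x^2 = -8 < 0 has no real solution.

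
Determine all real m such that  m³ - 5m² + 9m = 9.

Rearrange: m³ - 5m² + 9m - 9 = 0.
Possible rational roots are divisors of -9. Testing m = 3 gives 0, so (m - 3) is a factor.
Divide: m³ - 5m² + 9m - 9 = (m - 3)(m² - 2m + 3).
The quadratic m² - 2m + 3 has discriminant -8 < 0, so no further real roots.

m = 3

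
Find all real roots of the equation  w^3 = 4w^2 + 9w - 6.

w = -2 or w = 0.5505 or w = 5.4495

Rearrange: w^3 - 4w^2 - 9w + 6 = 0.
Possible rational roots are divisors of 6. Testing w = -2 gives 0, so (w + 2) is a factor.
Divide: w^3 - 4w^2 - 9w + 6 = (w + 2)(w^2 - 6w + 3).
Apply the quadratic formula to w^2 - 6w + 3 = 0: w = (6 +/- sqrt(24))/2, i.e. w ~= 5.4495 or w ~= 0.5505.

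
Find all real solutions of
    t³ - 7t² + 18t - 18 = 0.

Possible rational roots are divisors of -18. Testing t = 3 gives 0, so (t - 3) is a factor.
Divide: t³ - 7t² + 18t - 18 = (t - 3)(t² - 4t + 6).
The quadratic t² - 4t + 6 has discriminant -8 < 0, so no further real roots.

t = 3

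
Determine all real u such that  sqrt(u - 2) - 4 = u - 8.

u = 6

Isolate the radical: sqrt(u - 2) = u - 4.
Square both sides: u - 2 = (u - 4)^2.
Expand and rearrange: u^2 - 9u + 18 = 0.
Solving gives u = 6 or u = 3.
Check each candidate in the original equation:
  u = 6: sqrt(4) = 2, while u - 4 = 2 — valid.
  u = 3: sqrt(1) = 1, while u - 4 = -1 — extraneous.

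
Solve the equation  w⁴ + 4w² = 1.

Let u = w². The equation becomes u² + 4u - 1 = 0.
By the quadratic formula, u = -2 + √(5) or u = -√(5) - 2.
w² = -2 + √(5) gives w = ±√(-2 + √(5)) ≈ ±0.4859.
w² = -√(5) - 2 < 0 has no real solution.

w = -0.4859 or w = 0.4859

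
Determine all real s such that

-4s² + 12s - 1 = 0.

s = 0.0858 or s = 2.9142

Discriminant: (12)² − 4·(-4)·(-1) = 128.
Quadratic formula: s = (-12 ± √128) / (-8).
So s = 3/2 - √(2) ≈ 0.0858 or s = √(2) + 3/2 ≈ 2.9142.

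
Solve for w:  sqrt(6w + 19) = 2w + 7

Square both sides: 6w + 19 = (2w + 7)^2.
Expand and rearrange: 4w^2 + 22w + 30 = 0.
Solving gives w = -2.5 or w = -3.
Check each candidate in the original equation:
  w = -2.5: sqrt(4) = 2, while 2w + 7 = 2 — valid.
  w = -3: sqrt(1) = 1, while 2w + 7 = 1 — valid.

w = -3 or w = -2.5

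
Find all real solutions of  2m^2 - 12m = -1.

Rearrange to standard form: 2m^2 - 12m + 1 = 0.
Discriminant: (-12)^2 - 4*2*1 = 136.
Quadratic formula: m = (12 +/- sqrt(136)) / 4.
So m = sqrt(34)/2 + 3 ~= 5.9155 or m = 3 - sqrt(34)/2 ~= 0.0845.

m = 0.0845 or m = 5.9155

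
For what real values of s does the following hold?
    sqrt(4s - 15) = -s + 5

s = 4

Square both sides: 4s - 15 = (-s + 5)^2.
Expand and rearrange: s^2 - 14s + 40 = 0.
Solving gives s = 10 or s = 4.
Check each candidate in the original equation:
  s = 10: sqrt(25) = 5, while -s + 5 = -5 — extraneous.
  s = 4: sqrt(1) = 1, while -s + 5 = 1 — valid.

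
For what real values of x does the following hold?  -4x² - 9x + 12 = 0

Discriminant: (-9)² − 4·(-4)·12 = 273.
Quadratic formula: x = (9 ± √273) / (-8).
So x = -√(273)/8 - 9/8 ≈ -3.1903 or x = -9/8 + √(273)/8 ≈ 0.9403.

x = -3.1903 or x = 0.9403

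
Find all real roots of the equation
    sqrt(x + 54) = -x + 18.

Square both sides: x + 54 = (-x + 18)^2.
Expand and rearrange: x^2 - 37x + 270 = 0.
Solving gives x = 27 or x = 10.
Check each candidate in the original equation:
  x = 27: sqrt(81) = 9, while -x + 18 = -9 — extraneous.
  x = 10: sqrt(64) = 8, while -x + 18 = 8 — valid.

x = 10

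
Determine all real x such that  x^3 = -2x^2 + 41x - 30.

x = -7.772 or x = 0.772 or x = 5

Rearrange: x^3 + 2x^2 - 41x + 30 = 0.
Possible rational roots are divisors of 30. Testing x = 5 gives 0, so (x - 5) is a factor.
Divide: x^3 + 2x^2 - 41x + 30 = (x - 5)(x^2 + 7x - 6).
Apply the quadratic formula to x^2 + 7x - 6 = 0: x = (-7 +/- sqrt(73))/2, i.e. x ~= 0.772 or x ~= -7.772.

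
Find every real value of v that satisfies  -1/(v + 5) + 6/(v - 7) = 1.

Multiply both sides by (v + 5)(v - 7):
-(v - 7) + 6(v + 5) = (v + 5)(v - 7).
Expand and collect terms: v^2 - 7v - 72 = 0.
By the quadratic formula, v = (7 +/- sqrt(337)) / 2, so v ~= 12.6788 or v ~= -5.6788.
Neither value makes a denominator zero (v != -5, v != 7), so both are valid.

v = -5.6788 or v = 12.6788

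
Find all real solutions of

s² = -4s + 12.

s = -6 or s = 2

Bring every term to one side: s² + 4s - 12 = 0.
Factor: (s + 6)(s - 2) = 0.
So s = -6 or s = 2.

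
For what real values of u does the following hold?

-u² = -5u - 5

Rearrange to standard form: -u² + 5u + 5 = 0.
Discriminant: (5)² − 4·(-1)·5 = 45.
Quadratic formula: u = (-5 ± √45) / (-2).
So u = 5/2 - 3·√(5)/2 ≈ -0.8541 or u = 5/2 + 3·√(5)/2 ≈ 5.8541.

u = -0.8541 or u = 5.8541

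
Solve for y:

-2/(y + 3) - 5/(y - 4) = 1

y = -6.7417 or y = 0.7417

Multiply both sides by (y + 3)(y - 4):
-2(y - 4) - 5(y + 3) = (y + 3)(y - 4).
Expand and collect terms: y^2 + 6y - 5 = 0.
By the quadratic formula, y = (-6 +/- sqrt(56)) / 2, so y ~= 0.7417 or y ~= -6.7417.
Neither value makes a denominator zero (y != -3, y != 4), so both are valid.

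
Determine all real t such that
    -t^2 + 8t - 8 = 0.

Discriminant: (8)^2 - 4*(-1)*(-8) = 32.
Quadratic formula: t = (-8 +/- sqrt(32)) / (-2).
So t = 4 - 2*sqrt(2) ~= 1.1716 or t = 2*sqrt(2) + 4 ~= 6.8284.

t = 1.1716 or t = 6.8284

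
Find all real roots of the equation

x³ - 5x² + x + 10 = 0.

Possible rational roots are divisors of 10. Testing x = 2 gives 0, so (x - 2) is a factor.
Divide: x³ - 5x² + x + 10 = (x - 2)(x² - 3x - 5).
Apply the quadratic formula to x² - 3x - 5 = 0: x = (3 ± √29)/2, i.e. x ≈ 4.1926 or x ≈ -1.1926.

x = -1.1926 or x = 2 or x = 4.1926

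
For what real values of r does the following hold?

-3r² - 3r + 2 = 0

Discriminant: (-3)² − 4·(-3)·2 = 33.
Quadratic formula: r = (3 ± √33) / (-6).
So r = -√(33)/6 - 1/2 ≈ -1.4574 or r = -1/2 + √(33)/6 ≈ 0.4574.

r = -1.4574 or r = 0.4574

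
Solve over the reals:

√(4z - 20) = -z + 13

z = 9

Square both sides: 4z - 20 = (-z + 13)².
Expand and rearrange: z² - 30z + 189 = 0.
Solving gives z = 21 or z = 9.
Check each candidate in the original equation:
  z = 21: √(64) = 8, while -z + 13 = -8 — extraneous.
  z = 9: √(16) = 4, while -z + 13 = 4 — valid.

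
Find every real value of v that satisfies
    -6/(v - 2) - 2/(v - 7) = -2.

v = 4.2087 or v = 8.7913

Multiply both sides by (v - 2)(v - 7):
-6(v - 7) - 2(v - 2) = -2(v - 2)(v - 7).
Expand and collect terms: -2v² + 26v - 74 = 0.
By the quadratic formula, v = (-26 ± √84) / -4, so v ≈ 4.2087 or v ≈ 8.7913.
Neither value makes a denominator zero (v ≠ 2, v ≠ 7), so both are valid.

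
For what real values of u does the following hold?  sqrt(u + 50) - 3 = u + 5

Isolate the radical: sqrt(u + 50) = u + 8.
Square both sides: u + 50 = (u + 8)^2.
Expand and rearrange: u^2 + 15u + 14 = 0.
Solving gives u = -1 or u = -14.
Check each candidate in the original equation:
  u = -1: sqrt(49) = 7, while u + 8 = 7 — valid.
  u = -14: sqrt(36) = 6, while u + 8 = -6 — extraneous.

u = -1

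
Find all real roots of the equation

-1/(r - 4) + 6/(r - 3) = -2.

Multiply both sides by (r - 4)(r - 3):
-(r - 3) + 6(r - 4) = -2(r - 4)(r - 3).
Expand and collect terms: -2r² + 9r - 3 = 0.
By the quadratic formula, r = (-9 ± √57) / -4, so r ≈ 0.3625 or r ≈ 4.1375.
Neither value makes a denominator zero (r ≠ 4, r ≠ 3), so both are valid.

r = 0.3625 or r = 4.1375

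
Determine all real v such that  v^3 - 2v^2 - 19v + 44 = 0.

Possible rational roots are divisors of 44. Testing v = 4 gives 0, so (v - 4) is a factor.
Divide: v^3 - 2v^2 - 19v + 44 = (v - 4)(v^2 + 2v - 11).
Apply the quadratic formula to v^2 + 2v - 11 = 0: v = (-2 +/- sqrt(48))/2, i.e. v ~= 2.4641 or v ~= -4.4641.

v = -4.4641 or v = 2.4641 or v = 4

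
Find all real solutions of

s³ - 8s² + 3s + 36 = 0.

s = -1.772 or s = 3 or s = 6.772

Possible rational roots are divisors of 36. Testing s = 3 gives 0, so (s - 3) is a factor.
Divide: s³ - 8s² + 3s + 36 = (s - 3)(s² - 5s - 12).
Apply the quadratic formula to s² - 5s - 12 = 0: s = (5 ± √73)/2, i.e. s ≈ 6.772 or s ≈ -1.772.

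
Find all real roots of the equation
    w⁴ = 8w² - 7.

w = -2.6458 or w = -1 or w = 1 or w = 2.6458

Let u = w². The equation becomes u² - 8u + 7 = 0.
Factor: (u - 7)(u - 1) = 0, so u = 7 or u = 1.
w² = 7 gives w = ±√(7) ≈ ±2.6458.
w² = 1 gives w = ±1.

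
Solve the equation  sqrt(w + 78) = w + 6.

w = 3

Square both sides: w + 78 = (w + 6)^2.
Expand and rearrange: w^2 + 11w - 42 = 0.
Solving gives w = 3 or w = -14.
Check each candidate in the original equation:
  w = 3: sqrt(81) = 9, while w + 6 = 9 — valid.
  w = -14: sqrt(64) = 8, while w + 6 = -8 — extraneous.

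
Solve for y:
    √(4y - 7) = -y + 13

Square both sides: 4y - 7 = (-y + 13)².
Expand and rearrange: y² - 30y + 176 = 0.
Solving gives y = 22 or y = 8.
Check each candidate in the original equation:
  y = 22: √(81) = 9, while -y + 13 = -9 — extraneous.
  y = 8: √(25) = 5, while -y + 13 = 5 — valid.

y = 8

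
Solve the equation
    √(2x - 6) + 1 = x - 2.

Isolate the radical: √(2x - 6) = x - 3.
Square both sides: 2x - 6 = (x - 3)².
Expand and rearrange: x² - 8x + 15 = 0.
Solving gives x = 5 or x = 3.
Check each candidate in the original equation:
  x = 5: √(4) = 2, while x - 3 = 2 — valid.
  x = 3: √(0) = 0, while x - 3 = 0 — valid.

x = 3 or x = 5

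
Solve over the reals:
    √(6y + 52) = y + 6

y = 2

Square both sides: 6y + 52 = (y + 6)².
Expand and rearrange: y² + 6y - 16 = 0.
Solving gives y = 2 or y = -8.
Check each candidate in the original equation:
  y = 2: √(64) = 8, while y + 6 = 8 — valid.
  y = -8: √(4) = 2, while y + 6 = -2 — extraneous.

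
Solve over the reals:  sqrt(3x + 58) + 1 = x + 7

x = 2

Isolate the radical: sqrt(3x + 58) = x + 6.
Square both sides: 3x + 58 = (x + 6)^2.
Expand and rearrange: x^2 + 9x - 22 = 0.
Solving gives x = 2 or x = -11.
Check each candidate in the original equation:
  x = 2: sqrt(64) = 8, while x + 6 = 8 — valid.
  x = -11: sqrt(25) = 5, while x + 6 = -5 — extraneous.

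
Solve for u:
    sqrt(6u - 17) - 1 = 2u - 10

u = 7

Isolate the radical: sqrt(6u - 17) = 2u - 9.
Square both sides: 6u - 17 = (2u - 9)^2.
Expand and rearrange: 4u^2 - 42u + 98 = 0.
Solving gives u = 7 or u = 3.5.
Check each candidate in the original equation:
  u = 7: sqrt(25) = 5, while 2u - 9 = 5 — valid.
  u = 3.5: sqrt(4) = 2, while 2u - 9 = -2 — extraneous.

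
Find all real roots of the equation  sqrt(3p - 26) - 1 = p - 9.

Isolate the radical: sqrt(3p - 26) = p - 8.
Square both sides: 3p - 26 = (p - 8)^2.
Expand and rearrange: p^2 - 19p + 90 = 0.
Solving gives p = 10 or p = 9.
Check each candidate in the original equation:
  p = 10: sqrt(4) = 2, while p - 8 = 2 — valid.
  p = 9: sqrt(1) = 1, while p - 8 = 1 — valid.

p = 9 or p = 10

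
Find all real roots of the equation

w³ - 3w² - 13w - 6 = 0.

Possible rational roots are divisors of -6. Testing w = -2 gives 0, so (w + 2) is a factor.
Divide: w³ - 3w² - 13w - 6 = (w + 2)(w² - 5w - 3).
Apply the quadratic formula to w² - 5w - 3 = 0: w = (5 ± √37)/2, i.e. w ≈ 5.5414 or w ≈ -0.5414.

w = -2 or w = -0.5414 or w = 5.5414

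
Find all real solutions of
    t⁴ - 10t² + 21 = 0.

t = -2.6458 or t = -1.7321 or t = 1.7321 or t = 2.6458

Let u = t². The equation becomes u² - 10u + 21 = 0.
Factor: (u - 3)(u - 7) = 0, so u = 3 or u = 7.
t² = 3 gives t = ±√(3) ≈ ±1.7321.
t² = 7 gives t = ±√(7) ≈ ±2.6458.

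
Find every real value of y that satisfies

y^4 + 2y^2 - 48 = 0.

y = -2.4495 or y = 2.4495

Let u = y^2. The equation becomes u^2 + 2u - 48 = 0.
Factor: (u + 8)(u - 6) = 0, so u = -8 or u = 6.
y^2 = -8 < 0 has no real solution.
y^2 = 6 gives y = +/-sqrt(6) ~= +/-2.4495.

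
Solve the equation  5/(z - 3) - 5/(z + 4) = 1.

Multiply both sides by (z - 3)(z + 4):
5(z + 4) - 5(z - 3) = (z - 3)(z + 4).
Expand and collect terms: z² + z - 47 = 0.
By the quadratic formula, z = (-1 ± √189) / 2, so z ≈ 6.3739 or z ≈ -7.3739.
Neither value makes a denominator zero (z ≠ 3, z ≠ -4), so both are valid.

z = -7.3739 or z = 6.3739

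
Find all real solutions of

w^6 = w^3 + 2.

w = -1 or w = 1.2599

Let u = w^3. The equation becomes u^2 - u - 2 = 0.
Factor: (u + 1)(u - 2) = 0, so u = -1 or u = 2.
w^3 = -1 gives w = -1.
w^3 = 2 gives w = (2)^(1/3) ~= 1.2599.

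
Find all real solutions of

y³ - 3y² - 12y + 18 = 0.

y = -3 or y = 1.2679 or y = 4.7321

Possible rational roots are divisors of 18. Testing y = -3 gives 0, so (y + 3) is a factor.
Divide: y³ - 3y² - 12y + 18 = (y + 3)(y² - 6y + 6).
Apply the quadratic formula to y² - 6y + 6 = 0: y = (6 ± √12)/2, i.e. y ≈ 4.7321 or y ≈ 1.2679.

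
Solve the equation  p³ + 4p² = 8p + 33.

Rearrange: p³ + 4p² - 8p - 33 = 0.
Possible rational roots are divisors of -33. Testing p = -3 gives 0, so (p + 3) is a factor.
Divide: p³ + 4p² - 8p - 33 = (p + 3)(p² + p - 11).
Apply the quadratic formula to p² + p - 11 = 0: p = (-1 ± √45)/2, i.e. p ≈ 2.8541 or p ≈ -3.8541.

p = -3.8541 or p = -3 or p = 2.8541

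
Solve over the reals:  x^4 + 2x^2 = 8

Let u = x^2. The equation becomes u^2 + 2u - 8 = 0.
Factor: (u + 4)(u - 2) = 0, so u = -4 or u = 2.
x^2 = -4 < 0 has no real solution.
x^2 = 2 gives x = +/-sqrt(2) ~= +/-1.4142.

x = -1.4142 or x = 1.4142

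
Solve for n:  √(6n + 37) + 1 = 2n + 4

n = 2

Isolate the radical: √(6n + 37) = 2n + 3.
Square both sides: 6n + 37 = (2n + 3)².
Expand and rearrange: 4n² + 6n - 28 = 0.
Solving gives n = 2 or n = -3.5.
Check each candidate in the original equation:
  n = 2: √(49) = 7, while 2n + 3 = 7 — valid.
  n = -3.5: √(16) = 4, while 2n + 3 = -4 — extraneous.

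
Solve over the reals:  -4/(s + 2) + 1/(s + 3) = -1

Multiply both sides by (s + 2)(s + 3):
-4(s + 3) + (s + 2) = -(s + 2)(s + 3).
Expand and collect terms: -s^2 - 2s + 4 = 0.
By the quadratic formula, s = (2 +/- sqrt(20)) / -2, so s ~= -3.2361 or s ~= 1.2361.
Neither value makes a denominator zero (s != -2, s != -3), so both are valid.

s = -3.2361 or s = 1.2361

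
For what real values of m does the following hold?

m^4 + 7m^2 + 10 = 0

No real solutions.

Let u = m^2. The equation becomes u^2 + 7u + 10 = 0.
Factor: (u + 2)(u + 5) = 0, so u = -2 or u = -5.
m^2 = -2 < 0 has no real solution.
m^2 = -5 < 0 has no real solution.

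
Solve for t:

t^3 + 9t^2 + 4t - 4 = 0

Possible rational roots are divisors of -4. Testing t = -1 gives 0, so (t + 1) is a factor.
Divide: t^3 + 9t^2 + 4t - 4 = (t + 1)(t^2 + 8t - 4).
Apply the quadratic formula to t^2 + 8t - 4 = 0: t = (-8 +/- sqrt(80))/2, i.e. t ~= 0.4721 or t ~= -8.4721.

t = -8.4721 or t = -1 or t = 0.4721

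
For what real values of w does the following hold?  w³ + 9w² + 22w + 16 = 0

w = -5.5616 or w = -2 or w = -1.4384

Possible rational roots are divisors of 16. Testing w = -2 gives 0, so (w + 2) is a factor.
Divide: w³ + 9w² + 22w + 16 = (w + 2)(w² + 7w + 8).
Apply the quadratic formula to w² + 7w + 8 = 0: w = (-7 ± √17)/2, i.e. w ≈ -1.4384 or w ≈ -5.5616.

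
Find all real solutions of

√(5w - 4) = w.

Square both sides: 5w - 4 = (w)².
Expand and rearrange: w² - 5w + 4 = 0.
Solving gives w = 4 or w = 1.
Check each candidate in the original equation:
  w = 4: √(16) = 4, while w = 4 — valid.
  w = 1: √(1) = 1, while w = 1 — valid.

w = 1 or w = 4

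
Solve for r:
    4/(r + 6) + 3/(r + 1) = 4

r = -5.153 or r = -0.097

Multiply both sides by (r + 6)(r + 1):
4(r + 1) + 3(r + 6) = 4(r + 6)(r + 1).
Expand and collect terms: 4r^2 + 21r + 2 = 0.
By the quadratic formula, r = (-21 +/- sqrt(409)) / 8, so r ~= -0.097 or r ~= -5.153.
Neither value makes a denominator zero (r != -6, r != -1), so both are valid.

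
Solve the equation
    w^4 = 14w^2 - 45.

Let u = w^2. The equation becomes u^2 - 14u + 45 = 0.
Factor: (u - 5)(u - 9) = 0, so u = 5 or u = 9.
w^2 = 5 gives w = +/-sqrt(5) ~= +/-2.2361.
w^2 = 9 gives w = +/-3.

w = -3 or w = -2.2361 or w = 2.2361 or w = 3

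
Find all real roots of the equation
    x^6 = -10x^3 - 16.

x = -2 or x = -1.2599

Let u = x^3. The equation becomes u^2 + 10u + 16 = 0.
Factor: (u + 8)(u + 2) = 0, so u = -8 or u = -2.
x^3 = -8 gives x = -2.
x^3 = -2 gives x = -(2)^(1/3) ~= -1.2599.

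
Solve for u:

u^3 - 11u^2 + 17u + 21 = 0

Possible rational roots are divisors of 21. Testing u = 3 gives 0, so (u - 3) is a factor.
Divide: u^3 - 11u^2 + 17u + 21 = (u - 3)(u^2 - 8u - 7).
Apply the quadratic formula to u^2 - 8u - 7 = 0: u = (8 +/- sqrt(92))/2, i.e. u ~= 8.7958 or u ~= -0.7958.

u = -0.7958 or u = 3 or u = 8.7958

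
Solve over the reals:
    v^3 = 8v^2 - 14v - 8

v = -0.4495 or v = 4 or v = 4.4495

Rearrange: v^3 - 8v^2 + 14v + 8 = 0.
Possible rational roots are divisors of 8. Testing v = 4 gives 0, so (v - 4) is a factor.
Divide: v^3 - 8v^2 + 14v + 8 = (v - 4)(v^2 - 4v - 2).
Apply the quadratic formula to v^2 - 4v - 2 = 0: v = (4 +/- sqrt(24))/2, i.e. v ~= 4.4495 or v ~= -0.4495.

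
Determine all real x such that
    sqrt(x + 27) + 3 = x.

Isolate the radical: sqrt(x + 27) = x - 3.
Square both sides: x + 27 = (x - 3)^2.
Expand and rearrange: x^2 - 7x - 18 = 0.
Solving gives x = 9 or x = -2.
Check each candidate in the original equation:
  x = 9: sqrt(36) = 6, while x - 3 = 6 — valid.
  x = -2: sqrt(25) = 5, while x - 3 = -5 — extraneous.

x = 9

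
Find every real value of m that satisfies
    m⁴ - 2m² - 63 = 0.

m = -3 or m = 3

Let u = m². The equation becomes u² - 2u - 63 = 0.
Factor: (u - 9)(u + 7) = 0, so u = 9 or u = -7.
m² = 9 gives m = ±3.
m² = -7 < 0 has no real solution.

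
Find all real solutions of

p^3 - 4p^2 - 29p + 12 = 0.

p = -4 or p = 0.3944 or p = 7.6056

Possible rational roots are divisors of 12. Testing p = -4 gives 0, so (p + 4) is a factor.
Divide: p^3 - 4p^2 - 29p + 12 = (p + 4)(p^2 - 8p + 3).
Apply the quadratic formula to p^2 - 8p + 3 = 0: p = (8 +/- sqrt(52))/2, i.e. p ~= 7.6056 or p ~= 0.3944.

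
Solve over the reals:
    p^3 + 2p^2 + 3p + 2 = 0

Possible rational roots are divisors of 2. Testing p = -1 gives 0, so (p + 1) is a factor.
Divide: p^3 + 2p^2 + 3p + 2 = (p + 1)(p^2 + p + 2).
The quadratic p^2 + p + 2 has discriminant -7 < 0, so no further real roots.

p = -1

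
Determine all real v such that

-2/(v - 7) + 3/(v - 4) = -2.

Multiply both sides by (v - 7)(v - 4):
-2(v - 4) + 3(v - 7) = -2(v - 7)(v - 4).
Expand and collect terms: -2v² + 21v - 43 = 0.
By the quadratic formula, v = (-21 ± √97) / -4, so v ≈ 2.7878 or v ≈ 7.7122.
Neither value makes a denominator zero (v ≠ 7, v ≠ 4), so both are valid.

v = 2.7878 or v = 7.7122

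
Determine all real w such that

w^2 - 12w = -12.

Rearrange to standard form: w^2 - 12w + 12 = 0.
Discriminant: (-12)^2 - 4*1*12 = 96.
Quadratic formula: w = (12 +/- sqrt(96)) / 2.
So w = 2*sqrt(6) + 6 ~= 10.899 or w = 6 - 2*sqrt(6) ~= 1.101.

w = 1.101 or w = 10.899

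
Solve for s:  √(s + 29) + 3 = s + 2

s = 7

Isolate the radical: √(s + 29) = s - 1.
Square both sides: s + 29 = (s - 1)².
Expand and rearrange: s² - 3s - 28 = 0.
Solving gives s = 7 or s = -4.
Check each candidate in the original equation:
  s = 7: √(36) = 6, while s - 1 = 6 — valid.
  s = -4: √(25) = 5, while s - 1 = -5 — extraneous.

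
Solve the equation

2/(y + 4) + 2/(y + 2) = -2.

Multiply both sides by (y + 4)(y + 2):
2(y + 2) + 2(y + 4) = -2(y + 4)(y + 2).
Expand and collect terms: -2y^2 - 16y - 28 = 0.
By the quadratic formula, y = (16 +/- sqrt(32)) / -4, so y ~= -5.4142 or y ~= -2.5858.
Neither value makes a denominator zero (y != -4, y != -2), so both are valid.

y = -5.4142 or y = -2.5858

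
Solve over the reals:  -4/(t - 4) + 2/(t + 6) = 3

Multiply both sides by (t - 4)(t + 6):
-4(t + 6) + 2(t - 4) = 3(t - 4)(t + 6).
Expand and collect terms: 3t^2 + 8t - 40 = 0.
By the quadratic formula, t = (-8 +/- sqrt(544)) / 6, so t ~= 2.554 or t ~= -5.2206.
Neither value makes a denominator zero (t != 4, t != -6), so both are valid.

t = -5.2206 or t = 2.554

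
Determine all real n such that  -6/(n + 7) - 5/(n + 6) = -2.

n = -6.5 or n = -1

Multiply both sides by (n + 7)(n + 6):
-6(n + 6) - 5(n + 7) = -2(n + 7)(n + 6).
Expand and collect terms: -2n² - 15n - 13 = 0.
Factor or apply the quadratic formula: n = -6.5 or n = -1.
Neither value makes a denominator zero (n ≠ -7, n ≠ -6), so both are valid.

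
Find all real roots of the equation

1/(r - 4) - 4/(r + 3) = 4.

Multiply both sides by (r - 4)(r + 3):
(r + 3) - 4(r - 4) = 4(r - 4)(r + 3).
Expand and collect terms: 4r² - r - 67 = 0.
By the quadratic formula, r = (1 ± √1073) / 8, so r ≈ 4.2196 or r ≈ -3.9696.
Neither value makes a denominator zero (r ≠ 4, r ≠ -3), so both are valid.

r = -3.9696 or r = 4.2196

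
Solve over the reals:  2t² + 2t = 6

t = -2.3028 or t = 1.3028

Rearrange to standard form: 2t² + 2t - 6 = 0.
Discriminant: (2)² − 4·2·(-6) = 52.
Quadratic formula: t = (-2 ± √52) / 4.
So t = -1/2 + √(13)/2 ≈ 1.3028 or t = -√(13)/2 - 1/2 ≈ -2.3028.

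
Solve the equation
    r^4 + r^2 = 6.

r = -1.4142 or r = 1.4142

Let u = r^2. The equation becomes u^2 + u - 6 = 0.
Factor: (u + 3)(u - 2) = 0, so u = -3 or u = 2.
r^2 = -3 < 0 has no real solution.
r^2 = 2 gives r = +/-sqrt(2) ~= +/-1.4142.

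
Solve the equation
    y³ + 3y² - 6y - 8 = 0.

y = -4 or y = -1 or y = 2

Possible rational roots are divisors of -8. Testing y = 2 gives 0, so (y - 2) is a factor.
Divide: y³ + 3y² - 6y - 8 = (y - 2)(y² + 5y + 4).
Factor the quadratic: y = -1 or y = -4.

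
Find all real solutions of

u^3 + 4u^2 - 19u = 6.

u = -6.7016 or u = -0.2984 or u = 3

Rearrange: u^3 + 4u^2 - 19u - 6 = 0.
Possible rational roots are divisors of -6. Testing u = 3 gives 0, so (u - 3) is a factor.
Divide: u^3 + 4u^2 - 19u - 6 = (u - 3)(u^2 + 7u + 2).
Apply the quadratic formula to u^2 + 7u + 2 = 0: u = (-7 +/- sqrt(41))/2, i.e. u ~= -0.2984 or u ~= -6.7016.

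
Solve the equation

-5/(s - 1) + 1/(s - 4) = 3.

s = -0.553 or s = 4.2196

Multiply both sides by (s - 1)(s - 4):
-5(s - 4) + (s - 1) = 3(s - 1)(s - 4).
Expand and collect terms: 3s^2 - 11s - 7 = 0.
By the quadratic formula, s = (11 +/- sqrt(205)) / 6, so s ~= 4.2196 or s ~= -0.553.
Neither value makes a denominator zero (s != 1, s != 4), so both are valid.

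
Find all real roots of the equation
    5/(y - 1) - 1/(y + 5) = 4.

Multiply both sides by (y - 1)(y + 5):
5(y + 5) - (y - 1) = 4(y - 1)(y + 5).
Expand and collect terms: 4y^2 + 12y - 46 = 0.
By the quadratic formula, y = (-12 +/- sqrt(880)) / 8, so y ~= 2.2081 or y ~= -5.2081.
Neither value makes a denominator zero (y != 1, y != -5), so both are valid.

y = -5.2081 or y = 2.2081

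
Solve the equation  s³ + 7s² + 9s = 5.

s = -5 or s = -2.4142 or s = 0.4142

Rearrange: s³ + 7s² + 9s - 5 = 0.
Possible rational roots are divisors of -5. Testing s = -5 gives 0, so (s + 5) is a factor.
Divide: s³ + 7s² + 9s - 5 = (s + 5)(s² + 2s - 1).
Apply the quadratic formula to s² + 2s - 1 = 0: s = (-2 ± √8)/2, i.e. s ≈ 0.4142 or s ≈ -2.4142.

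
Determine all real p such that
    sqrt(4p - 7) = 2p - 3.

p = 2

Square both sides: 4p - 7 = (2p - 3)^2.
Expand and rearrange: 4p^2 - 16p + 16 = 0.
This gives the repeated root p = 2.
Check in the original equation:
  p = 2: sqrt(1) = 1, while 2p - 3 = 1 — valid.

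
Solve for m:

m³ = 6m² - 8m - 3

Rearrange: m³ - 6m² + 8m + 3 = 0.
Possible rational roots are divisors of 3. Testing m = 3 gives 0, so (m - 3) is a factor.
Divide: m³ - 6m² + 8m + 3 = (m - 3)(m² - 3m - 1).
Apply the quadratic formula to m² - 3m - 1 = 0: m = (3 ± √13)/2, i.e. m ≈ 3.3028 or m ≈ -0.3028.

m = -0.3028 or m = 3 or m = 3.3028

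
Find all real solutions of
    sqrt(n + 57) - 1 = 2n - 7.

n = 7

Isolate the radical: sqrt(n + 57) = 2n - 6.
Square both sides: n + 57 = (2n - 6)^2.
Expand and rearrange: 4n^2 - 25n - 21 = 0.
Solving gives n = 7 or n = -0.75.
Check each candidate in the original equation:
  n = 7: sqrt(64) = 8, while 2n - 6 = 8 — valid.
  n = -0.75: sqrt(56.25) = 7.5, while 2n - 6 = -7.5 — extraneous.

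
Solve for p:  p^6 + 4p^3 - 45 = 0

Let u = p^3. The equation becomes u^2 + 4u - 45 = 0.
Factor: (u - 5)(u + 9) = 0, so u = 5 or u = -9.
p^3 = 5 gives p = (5)^(1/3) ~= 1.71.
p^3 = -9 gives p = -(9)^(1/3) ~= -2.0801.

p = -2.0801 or p = 1.71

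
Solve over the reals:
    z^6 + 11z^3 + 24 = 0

Let u = z^3. The equation becomes u^2 + 11u + 24 = 0.
Factor: (u + 3)(u + 8) = 0, so u = -3 or u = -8.
z^3 = -3 gives z = -(3)^(1/3) ~= -1.4422.
z^3 = -8 gives z = -2.

z = -2 or z = -1.4422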